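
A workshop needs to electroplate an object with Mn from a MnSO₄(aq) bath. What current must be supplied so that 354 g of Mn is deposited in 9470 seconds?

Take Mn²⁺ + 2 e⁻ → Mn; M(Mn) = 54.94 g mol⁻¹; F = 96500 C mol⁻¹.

131 A

n(Mn) = 354 / 54.94 = 6.443 mol.
n(e⁻) = 2 × 6.443 = 12.89 mol.
Q = n(e⁻)·F = 12.89 × 96500 = 1244000 C.
I = Q/t = 1244000 / 9470.0 s = 131 A.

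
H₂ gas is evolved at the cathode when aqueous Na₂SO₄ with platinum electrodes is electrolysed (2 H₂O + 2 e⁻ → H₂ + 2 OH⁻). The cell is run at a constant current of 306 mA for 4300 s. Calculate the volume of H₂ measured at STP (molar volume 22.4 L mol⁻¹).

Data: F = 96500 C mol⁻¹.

0.153 L

Q = I·t = 0.3060 A × 4300.0 s = 1316 C.
n(e⁻) = Q/F = 1316 / 96500 = 0.01364 mol.
2 electrons are transferred per H₂ molecule, so n(H₂) = 0.01364 / 2 = 0.006818 mol.
V = n × V_m = 0.006818 × 22.4 = 0.153 L.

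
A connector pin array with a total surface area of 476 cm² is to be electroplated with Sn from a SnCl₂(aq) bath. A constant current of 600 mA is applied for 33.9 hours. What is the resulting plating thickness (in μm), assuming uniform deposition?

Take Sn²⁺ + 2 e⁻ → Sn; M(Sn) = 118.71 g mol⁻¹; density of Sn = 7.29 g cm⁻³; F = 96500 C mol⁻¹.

130 μm

Q = I·t = 0.6000 × 122040 = 73220 C; n(e⁻) = 0.7588 mol.
n(Sn) = n(e⁻)/2 = 0.3794 mol, so m = 0.3794 × 118.71 = 45.04 g.
Volume = m/ρ = 45.04 / 7.29 = 6.178 cm³.
Thickness = V/A = 6.178 / 476 = 0.0130 cm = 130 μm.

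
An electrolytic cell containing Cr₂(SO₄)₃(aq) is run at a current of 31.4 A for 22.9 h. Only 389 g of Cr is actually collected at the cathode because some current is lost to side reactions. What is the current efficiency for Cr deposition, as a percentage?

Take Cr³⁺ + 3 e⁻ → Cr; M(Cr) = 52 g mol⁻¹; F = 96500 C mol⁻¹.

83.7 %

Q = I·t = 31.40 × 82440 = 2589000 C; n(e⁻) = 2589000/96500 = 26.83 mol.
Theoretical n(Cr) = n(e⁻)/3 = 8.942 mol, i.e. m_theo = 8.942 × 52 = 465.0 g.
Efficiency = m_actual / m_theo = 389 / 465.0 = 83.7 %.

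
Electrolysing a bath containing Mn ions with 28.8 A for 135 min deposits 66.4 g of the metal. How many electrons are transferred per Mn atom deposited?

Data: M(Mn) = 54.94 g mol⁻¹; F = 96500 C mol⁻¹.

Q = I·t = 28.80 A × 8100.0 s = 233300 C, so n(e⁻) = 233300/96500 = 2.417 mol.
n(Mn) deposited = 66.4 / 54.94 = 1.209 mol.
Electrons per atom = n(e⁻)/n(Mn) = 2.417 / 1.209 = 2.00 ≈ 2, so the ion is Mn²⁺.

2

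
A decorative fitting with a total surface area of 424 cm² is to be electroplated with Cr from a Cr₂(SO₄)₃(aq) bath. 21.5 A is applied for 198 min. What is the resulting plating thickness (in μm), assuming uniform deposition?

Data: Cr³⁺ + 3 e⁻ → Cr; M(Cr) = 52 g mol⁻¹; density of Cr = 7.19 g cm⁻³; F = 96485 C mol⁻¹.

Q = I·t = 21.50 × 11880 = 255400 C; n(e⁻) = 2.647 mol.
n(Cr) = n(e⁻)/3 = 0.8824 mol, so m = 0.8824 × 52 = 45.89 g.
Volume = m/ρ = 45.89 / 7.19 = 6.382 cm³.
Thickness = V/A = 6.382 / 424 = 0.0151 cm = 151 μm.

151 μm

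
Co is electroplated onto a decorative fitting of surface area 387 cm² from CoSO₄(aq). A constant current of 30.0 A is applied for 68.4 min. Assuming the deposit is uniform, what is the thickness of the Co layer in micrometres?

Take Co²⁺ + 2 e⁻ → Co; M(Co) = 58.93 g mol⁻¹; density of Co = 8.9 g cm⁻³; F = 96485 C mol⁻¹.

109 μm

Q = I·t = 30.00 × 4104.0 = 123100 C; n(e⁻) = 1.276 mol.
n(Co) = n(e⁻)/2 = 0.6380 mol, so m = 0.6380 × 58.93 = 37.60 g.
Volume = m/ρ = 37.60 / 8.9 = 4.225 cm³.
Thickness = V/A = 4.225 / 387 = 0.0109 cm = 109 μm.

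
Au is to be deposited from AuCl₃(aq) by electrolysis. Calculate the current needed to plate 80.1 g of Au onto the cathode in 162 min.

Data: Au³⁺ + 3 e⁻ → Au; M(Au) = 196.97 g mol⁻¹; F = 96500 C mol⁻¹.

12.1 A

n(Au) = 80.1 / 196.97 = 0.4067 mol.
n(e⁻) = 3 × 0.4067 = 1.220 mol.
Q = n(e⁻)·F = 1.220 × 96500 = 117700 C.
I = Q/t = 117700 / 9720.0 s = 12.1 A.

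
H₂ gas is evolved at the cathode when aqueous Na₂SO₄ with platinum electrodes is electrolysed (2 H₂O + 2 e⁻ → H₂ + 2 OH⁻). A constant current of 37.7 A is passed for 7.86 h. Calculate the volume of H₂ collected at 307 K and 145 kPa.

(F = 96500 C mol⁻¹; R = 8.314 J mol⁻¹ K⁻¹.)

Q = I·t = 37.70 A × 28296 s = 1067000 C.
n(e⁻) = Q/F = 1067000 / 96500 = 11.05 mol.
2 electrons are transferred per H₂ molecule, so n(H₂) = 11.05 / 2 = 5.527 mol.
V = nRT/P = (5.527 × 8.314 × 307) / (145 × 10³ Pa) = 0.0973 m³ = 97.3 L.

97.3 L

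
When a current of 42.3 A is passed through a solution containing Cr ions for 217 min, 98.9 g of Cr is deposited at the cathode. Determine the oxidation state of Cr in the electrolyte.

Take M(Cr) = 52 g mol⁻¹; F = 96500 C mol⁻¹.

+3

Q = I·t = 42.30 A × 13020 s = 550700 C, so n(e⁻) = 550700/96500 = 5.707 mol.
n(Cr) deposited = 98.9 / 52 = 1.902 mol.
Electrons per atom = n(e⁻)/n(Cr) = 5.707 / 1.902 = 3.00 ≈ 3, so the ion is Cr³⁺.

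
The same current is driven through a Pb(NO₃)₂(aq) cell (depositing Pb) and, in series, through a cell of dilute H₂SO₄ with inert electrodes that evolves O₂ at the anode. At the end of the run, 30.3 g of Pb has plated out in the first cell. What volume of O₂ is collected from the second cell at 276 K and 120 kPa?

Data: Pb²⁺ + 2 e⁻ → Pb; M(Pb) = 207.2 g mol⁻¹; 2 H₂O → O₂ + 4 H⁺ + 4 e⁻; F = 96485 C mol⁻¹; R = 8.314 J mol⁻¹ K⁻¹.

n(Pb) = 30.3 / 207.2 = 0.1462 mol, so n(e⁻) = 2 × 0.1462 = 0.2925 mol.
The cells are in series, so the same 0.2925 mol of electrons passes through the second cell.
2 H₂O → O₂ + 4 H⁺ + 4 e⁻ — 4 mol e⁻ per mol O₂, so n(O₂) = 0.2925/4 = 0.07312 mol.
V = nRT/P = (0.07312 × 8.314 × 276) / (120 × 10³) = 0.00140 m³ = 1.40 L.

1.40 L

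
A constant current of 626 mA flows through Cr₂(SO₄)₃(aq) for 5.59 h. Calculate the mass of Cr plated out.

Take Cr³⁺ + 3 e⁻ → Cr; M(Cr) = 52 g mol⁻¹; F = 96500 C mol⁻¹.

Q = I·t = 0.6260 A × 20124 s = 12600 C.
n(e⁻) = Q/F = 12600 / 96500 = 0.1305 mol.
Cr³⁺ + 3 e⁻ → Cr, so n(Cr) = n(e⁻)/3 = 0.04352 mol.
m = n·M = 0.04352 × 52 = 2.26 g.

2.26 g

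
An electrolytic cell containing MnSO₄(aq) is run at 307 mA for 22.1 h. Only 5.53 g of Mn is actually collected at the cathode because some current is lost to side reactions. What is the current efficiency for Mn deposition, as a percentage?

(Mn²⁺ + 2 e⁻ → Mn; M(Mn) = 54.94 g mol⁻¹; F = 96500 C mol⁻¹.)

79.5 %

Q = I·t = 0.3070 × 79560 = 24420 C; n(e⁻) = 24420/96500 = 0.2531 mol.
Theoretical n(Mn) = n(e⁻)/2 = 0.1266 mol, i.e. m_theo = 0.1266 × 54.94 = 6.953 g.
Efficiency = m_actual / m_theo = 5.53 / 6.953 = 79.5 %.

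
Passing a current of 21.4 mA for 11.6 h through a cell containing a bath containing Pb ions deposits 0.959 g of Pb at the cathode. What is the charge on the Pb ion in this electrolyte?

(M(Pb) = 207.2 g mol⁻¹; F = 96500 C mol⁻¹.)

+2

Q = I·t = 0.02140 A × 41760 s = 893.7 C, so n(e⁻) = 893.7/96500 = 0.009261 mol.
n(Pb) deposited = 0.959 / 207.2 = 0.004628 mol.
Electrons per atom = n(e⁻)/n(Pb) = 0.009261 / 0.004628 = 2.00 ≈ 2, so the ion is Pb²⁺.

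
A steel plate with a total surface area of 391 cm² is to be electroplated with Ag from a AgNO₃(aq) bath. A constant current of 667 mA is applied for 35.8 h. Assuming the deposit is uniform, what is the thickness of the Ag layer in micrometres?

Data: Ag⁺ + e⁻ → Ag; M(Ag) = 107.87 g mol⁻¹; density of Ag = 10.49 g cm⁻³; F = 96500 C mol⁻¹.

234 μm

Q = I·t = 0.6670 × 128880 = 85960 C; n(e⁻) = 0.8908 mol.
n(Ag) = n(e⁻)/1 = 0.8908 mol, so m = 0.8908 × 107.87 = 96.09 g.
Volume = m/ρ = 96.09 / 10.49 = 9.160 cm³.
Thickness = V/A = 9.160 / 391 = 0.0234 cm = 234 μm.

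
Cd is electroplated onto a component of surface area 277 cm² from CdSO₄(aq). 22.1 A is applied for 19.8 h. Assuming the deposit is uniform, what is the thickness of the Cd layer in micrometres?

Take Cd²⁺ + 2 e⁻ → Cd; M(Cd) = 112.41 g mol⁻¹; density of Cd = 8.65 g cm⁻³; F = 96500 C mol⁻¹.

Q = I·t = 22.10 × 71280 = 1575000 C; n(e⁻) = 16.32 mol.
n(Cd) = n(e⁻)/2 = 8.162 mol, so m = 8.162 × 112.41 = 917.5 g.
Volume = m/ρ = 917.5 / 8.65 = 106.1 cm³.
Thickness = V/A = 106.1 / 277 = 0.383 cm = 3830 μm.

3830 μm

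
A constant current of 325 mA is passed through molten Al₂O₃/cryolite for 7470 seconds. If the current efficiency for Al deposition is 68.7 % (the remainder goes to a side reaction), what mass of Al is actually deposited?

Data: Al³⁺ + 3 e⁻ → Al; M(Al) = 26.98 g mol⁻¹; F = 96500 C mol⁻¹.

0.155 g

Q = I·t = 0.3250 × 7470.0 = 2428 C.
n(e⁻) = 2428/96500 = 0.02516 mol; theoretically n(Al) = 0.02516/3 = 0.008386 mol, m_theo = 0.2263 g.
At 68.7 % efficiency, m_actual = 0.687 × 0.2263 = 0.155 g.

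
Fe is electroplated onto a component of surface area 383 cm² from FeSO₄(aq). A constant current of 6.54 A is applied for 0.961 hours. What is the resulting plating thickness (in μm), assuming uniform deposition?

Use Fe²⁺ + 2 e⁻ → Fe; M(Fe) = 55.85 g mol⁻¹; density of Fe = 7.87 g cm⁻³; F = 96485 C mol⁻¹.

21.7 μm

Q = I·t = 6.540 × 3459.6 = 22630 C; n(e⁻) = 0.2345 mol.
n(Fe) = n(e⁻)/2 = 0.1173 mol, so m = 0.1173 × 55.85 = 6.548 g.
Volume = m/ρ = 6.548 / 7.87 = 0.8321 cm³.
Thickness = V/A = 0.8321 / 383 = 0.00217 cm = 21.7 μm.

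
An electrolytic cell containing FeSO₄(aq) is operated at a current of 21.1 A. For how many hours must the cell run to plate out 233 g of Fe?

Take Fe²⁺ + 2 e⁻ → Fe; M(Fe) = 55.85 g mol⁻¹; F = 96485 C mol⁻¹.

n(Fe) = m/M = 233 / 55.85 = 4.172 mol.
Each Fe atom requires 2 electrons, so n(e⁻) = 2 × 4.172 = 8.344 mol.
Q = n(e⁻)·F = 8.344 × 96485 = 805000 C.
t = Q/I = 805000 / 21.10 A = 38150 s = 10.6 h.

10.6 h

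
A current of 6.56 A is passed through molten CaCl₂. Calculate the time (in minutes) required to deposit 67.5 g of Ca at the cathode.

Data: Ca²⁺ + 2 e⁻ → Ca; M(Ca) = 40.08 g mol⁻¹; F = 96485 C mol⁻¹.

826 min

n(Ca) = m/M = 67.5 / 40.08 = 1.684 mol.
Each Ca atom requires 2 electrons, so n(e⁻) = 2 × 1.684 = 3.368 mol.
Q = n(e⁻)·F = 3.368 × 96485 = 325000 C.
t = Q/I = 325000 / 6.560 A = 49540 s = 826 min.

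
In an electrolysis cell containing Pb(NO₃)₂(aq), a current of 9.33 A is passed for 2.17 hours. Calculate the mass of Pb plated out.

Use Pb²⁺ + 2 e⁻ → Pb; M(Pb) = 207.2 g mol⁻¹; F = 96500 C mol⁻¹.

78.2 g

Q = I·t = 9.330 A × 7812.0 s = 72890 C.
n(e⁻) = Q/F = 72890 / 96500 = 0.7553 mol.
Pb²⁺ + 2 e⁻ → Pb, so n(Pb) = n(e⁻)/2 = 0.3776 mol.
m = n·M = 0.3776 × 207.2 = 78.2 g.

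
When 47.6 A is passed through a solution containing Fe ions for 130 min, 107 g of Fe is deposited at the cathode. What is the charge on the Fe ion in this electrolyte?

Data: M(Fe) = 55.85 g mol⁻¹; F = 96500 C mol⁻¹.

Q = I·t = 47.60 A × 7800.0 s = 371300 C, so n(e⁻) = 371300/96500 = 3.847 mol.
n(Fe) deposited = 107 / 55.85 = 1.916 mol.
Electrons per atom = n(e⁻)/n(Fe) = 3.847 / 1.916 = 2.01 ≈ 2, so the ion is Fe²⁺.

+2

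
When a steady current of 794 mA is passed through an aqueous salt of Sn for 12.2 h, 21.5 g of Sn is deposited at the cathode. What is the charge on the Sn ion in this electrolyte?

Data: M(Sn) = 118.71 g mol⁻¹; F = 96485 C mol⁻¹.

+2

Q = I·t = 0.7940 A × 43920 s = 34870 C, so n(e⁻) = 34870/96485 = 0.3614 mol.
n(Sn) deposited = 21.5 / 118.71 = 0.1811 mol.
Electrons per atom = n(e⁻)/n(Sn) = 0.3614 / 0.1811 = 2.00 ≈ 2, so the ion is Sn²⁺.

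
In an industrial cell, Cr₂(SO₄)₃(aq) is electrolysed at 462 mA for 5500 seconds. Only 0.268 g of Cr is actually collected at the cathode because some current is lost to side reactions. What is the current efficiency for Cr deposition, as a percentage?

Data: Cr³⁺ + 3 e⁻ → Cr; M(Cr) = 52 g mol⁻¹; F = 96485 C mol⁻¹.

Q = I·t = 0.4620 × 5500.0 = 2541 C; n(e⁻) = 2541/96485 = 0.02634 mol.
Theoretical n(Cr) = n(e⁻)/3 = 0.008779 mol, i.e. m_theo = 0.008779 × 52 = 0.4565 g.
Efficiency = m_actual / m_theo = 0.268 / 0.4565 = 58.7 %.

58.7 %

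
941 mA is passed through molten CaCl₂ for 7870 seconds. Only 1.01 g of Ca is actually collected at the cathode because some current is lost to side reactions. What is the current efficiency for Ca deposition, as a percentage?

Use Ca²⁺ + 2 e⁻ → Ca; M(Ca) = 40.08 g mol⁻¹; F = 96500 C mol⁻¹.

65.7 %

Q = I·t = 0.9410 × 7870.0 = 7406 C; n(e⁻) = 7406/96500 = 0.07674 mol.
Theoretical n(Ca) = n(e⁻)/2 = 0.03837 mol, i.e. m_theo = 0.03837 × 40.08 = 1.538 g.
Efficiency = m_actual / m_theo = 1.01 / 1.538 = 65.7 %.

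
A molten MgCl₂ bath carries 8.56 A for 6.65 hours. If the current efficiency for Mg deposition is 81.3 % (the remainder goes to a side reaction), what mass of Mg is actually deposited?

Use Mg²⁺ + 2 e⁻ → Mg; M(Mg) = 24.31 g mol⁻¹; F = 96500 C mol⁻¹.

Q = I·t = 8.560 × 23940 = 204900 C.
n(e⁻) = 204900/96500 = 2.124 mol; theoretically n(Mg) = 2.124/2 = 1.062 mol, m_theo = 25.81 g.
At 81.3 % efficiency, m_actual = 0.813 × 25.81 = 21.0 g.

21.0 g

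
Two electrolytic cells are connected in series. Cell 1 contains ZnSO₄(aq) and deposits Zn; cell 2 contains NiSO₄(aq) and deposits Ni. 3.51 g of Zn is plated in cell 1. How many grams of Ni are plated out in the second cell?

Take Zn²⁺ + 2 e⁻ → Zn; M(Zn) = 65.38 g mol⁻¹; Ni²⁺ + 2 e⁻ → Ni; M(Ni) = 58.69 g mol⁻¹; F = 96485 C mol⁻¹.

3.15 g

n(Zn) = 3.51 / 65.38 = 0.05369 mol.
Since Zn²⁺ + 2 e⁻ → Zn, n(e⁻) passed = 2 × 0.05369 = 0.1074 mol.
Cells in series carry the same charge, so the same 0.1074 mol of electrons passes through cell 2.
Ni²⁺ + 2 e⁻ → Ni, so n(Ni) = 0.1074 / 2 = 0.05369 mol.
m(Ni) = 0.05369 × 58.69 = 3.15 g.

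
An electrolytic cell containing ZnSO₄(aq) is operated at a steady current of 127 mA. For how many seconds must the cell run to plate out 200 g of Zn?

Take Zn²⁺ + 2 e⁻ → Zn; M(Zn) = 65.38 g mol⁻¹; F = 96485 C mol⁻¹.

n(Zn) = m/M = 200 / 65.38 = 3.059 mol.
Each Zn atom requires 2 electrons, so n(e⁻) = 2 × 3.059 = 6.118 mol.
Q = n(e⁻)·F = 6.118 × 96485 = 590300 C.
t = Q/I = 590300 / 0.1270 A = 4648000 s.

4.65 × 10⁶ s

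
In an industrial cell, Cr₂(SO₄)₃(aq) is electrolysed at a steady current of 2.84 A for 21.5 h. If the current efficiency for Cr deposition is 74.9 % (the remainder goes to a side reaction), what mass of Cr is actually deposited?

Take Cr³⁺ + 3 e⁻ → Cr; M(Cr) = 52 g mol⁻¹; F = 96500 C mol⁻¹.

Q = I·t = 2.840 × 77400 = 219800 C.
n(e⁻) = 219800/96500 = 2.278 mol; theoretically n(Cr) = 2.278/3 = 0.7593 mol, m_theo = 39.48 g.
At 74.9 % efficiency, m_actual = 0.749 × 39.48 = 29.6 g.

29.6 g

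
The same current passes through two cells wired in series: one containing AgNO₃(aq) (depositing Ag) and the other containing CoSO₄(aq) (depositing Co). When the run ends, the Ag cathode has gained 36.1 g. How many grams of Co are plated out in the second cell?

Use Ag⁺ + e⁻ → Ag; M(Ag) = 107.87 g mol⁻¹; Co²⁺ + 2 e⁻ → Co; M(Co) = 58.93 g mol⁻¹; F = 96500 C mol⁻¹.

n(Ag) = 36.1 / 107.87 = 0.3347 mol.
Since Ag⁺ + e⁻ → Ag, n(e⁻) passed = 1 × 0.3347 = 0.3347 mol.
Cells in series carry the same charge, so the same 0.3347 mol of electrons passes through cell 2.
Co²⁺ + 2 e⁻ → Co, so n(Co) = 0.3347 / 2 = 0.1673 mol.
m(Co) = 0.1673 × 58.93 = 9.86 g.

9.86 g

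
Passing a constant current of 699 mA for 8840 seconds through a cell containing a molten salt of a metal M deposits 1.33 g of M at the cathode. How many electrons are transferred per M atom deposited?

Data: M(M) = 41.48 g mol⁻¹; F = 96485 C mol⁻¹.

Q = I·t = 0.6990 A × 8840.0 s = 6179 C, so n(e⁻) = 6179/96485 = 0.06404 mol.
n(M) deposited = 1.33 / 41.48 = 0.03206 mol.
Electrons per atom = n(e⁻)/n(M) = 0.06404 / 0.03206 = 2.00 ≈ 2, so the ion is M²⁺.

2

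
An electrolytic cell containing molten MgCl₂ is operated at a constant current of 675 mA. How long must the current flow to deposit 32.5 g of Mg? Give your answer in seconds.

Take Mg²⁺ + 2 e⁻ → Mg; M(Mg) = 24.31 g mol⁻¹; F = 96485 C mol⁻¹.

n(Mg) = m/M = 32.5 / 24.31 = 1.337 mol.
Each Mg atom requires 2 electrons, so n(e⁻) = 2 × 1.337 = 2.674 mol.
Q = n(e⁻)·F = 2.674 × 96485 = 258000 C.
t = Q/I = 258000 / 0.6750 A = 382200 s.

3.82 × 10⁵ s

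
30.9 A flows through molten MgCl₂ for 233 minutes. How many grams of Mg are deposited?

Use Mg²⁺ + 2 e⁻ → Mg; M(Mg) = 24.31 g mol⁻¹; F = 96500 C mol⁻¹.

Q = I·t = 30.90 A × 13980 s = 432000 C.
n(e⁻) = Q/F = 432000 / 96500 = 4.476 mol.
Mg²⁺ + 2 e⁻ → Mg, so n(Mg) = n(e⁻)/2 = 2.238 mol.
m = n·M = 2.238 × 24.31 = 54.4 g.

54.4 g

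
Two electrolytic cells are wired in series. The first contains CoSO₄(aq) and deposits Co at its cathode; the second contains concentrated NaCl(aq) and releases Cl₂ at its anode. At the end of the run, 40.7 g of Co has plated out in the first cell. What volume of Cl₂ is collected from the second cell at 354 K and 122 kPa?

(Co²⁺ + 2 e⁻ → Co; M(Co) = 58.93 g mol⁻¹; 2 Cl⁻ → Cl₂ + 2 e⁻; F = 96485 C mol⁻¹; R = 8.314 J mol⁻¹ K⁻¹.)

n(Co) = 40.7 / 58.93 = 0.6906 mol, so n(e⁻) = 2 × 0.6906 = 1.381 mol.
The cells are in series, so the same 1.381 mol of electrons passes through the second cell.
2 Cl⁻ → Cl₂ + 2 e⁻ — 2 mol e⁻ per mol Cl₂, so n(Cl₂) = 1.381/2 = 0.6906 mol.
V = nRT/P = (0.6906 × 8.314 × 354) / (122 × 10³) = 0.0167 m³ = 16.7 L.

16.7 L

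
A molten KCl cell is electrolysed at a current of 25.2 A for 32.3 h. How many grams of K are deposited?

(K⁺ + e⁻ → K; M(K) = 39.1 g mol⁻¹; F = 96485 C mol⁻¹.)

1190 g

Q = I·t = 25.20 A × 116280 s = 2930000 C.
n(e⁻) = Q/F = 2930000 / 96485 = 30.37 mol.
K⁺ + e⁻ → K, so n(K) = n(e⁻)/1 = 30.37 mol.
m = n·M = 30.37 × 39.1 = 1190 g.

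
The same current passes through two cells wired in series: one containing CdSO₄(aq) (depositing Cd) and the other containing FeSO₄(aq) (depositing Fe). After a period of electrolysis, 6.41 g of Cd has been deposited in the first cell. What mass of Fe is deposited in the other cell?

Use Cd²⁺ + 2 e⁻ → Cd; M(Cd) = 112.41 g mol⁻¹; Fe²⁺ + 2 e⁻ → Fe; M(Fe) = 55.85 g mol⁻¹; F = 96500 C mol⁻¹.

n(Cd) = 6.41 / 112.41 = 0.05702 mol.
Since Cd²⁺ + 2 e⁻ → Cd, n(e⁻) passed = 2 × 0.05702 = 0.1140 mol.
Cells in series carry the same charge, so the same 0.1140 mol of electrons passes through cell 2.
Fe²⁺ + 2 e⁻ → Fe, so n(Fe) = 0.1140 / 2 = 0.05702 mol.
m(Fe) = 0.05702 × 55.85 = 3.18 g.

3.18 g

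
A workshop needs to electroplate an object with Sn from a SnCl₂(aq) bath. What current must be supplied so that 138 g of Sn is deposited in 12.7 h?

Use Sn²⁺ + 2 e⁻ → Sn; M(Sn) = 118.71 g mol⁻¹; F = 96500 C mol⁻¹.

n(Sn) = 138 / 118.71 = 1.162 mol.
n(e⁻) = 2 × 1.162 = 2.325 mol.
Q = n(e⁻)·F = 2.325 × 96500 = 224400 C.
I = Q/t = 224400 / 45720 s = 4.91 A.

4.91 A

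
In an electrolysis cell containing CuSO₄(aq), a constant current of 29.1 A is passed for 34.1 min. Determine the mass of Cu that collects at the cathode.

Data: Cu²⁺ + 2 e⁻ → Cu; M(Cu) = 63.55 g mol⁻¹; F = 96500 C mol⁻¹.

Q = I·t = 29.10 A × 2046.0 s = 59540 C.
n(e⁻) = Q/F = 59540 / 96500 = 0.6170 mol.
Cu²⁺ + 2 e⁻ → Cu, so n(Cu) = n(e⁻)/2 = 0.3085 mol.
m = n·M = 0.3085 × 63.55 = 19.6 g.

19.6 g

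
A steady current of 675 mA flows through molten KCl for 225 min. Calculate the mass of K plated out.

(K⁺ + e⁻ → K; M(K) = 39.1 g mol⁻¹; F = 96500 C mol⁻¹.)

3.69 g

Q = I·t = 0.6750 A × 13500 s = 9112 C.
n(e⁻) = Q/F = 9112 / 96500 = 0.09443 mol.
K⁺ + e⁻ → K, so n(K) = n(e⁻)/1 = 0.09443 mol.
m = n·M = 0.09443 × 39.1 = 3.69 g.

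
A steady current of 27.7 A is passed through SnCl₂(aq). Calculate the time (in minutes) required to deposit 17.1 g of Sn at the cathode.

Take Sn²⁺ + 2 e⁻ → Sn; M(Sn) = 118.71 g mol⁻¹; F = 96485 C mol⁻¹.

16.7 min

n(Sn) = m/M = 17.1 / 118.71 = 0.1440 mol.
Each Sn atom requires 2 electrons, so n(e⁻) = 2 × 0.1440 = 0.2881 mol.
Q = n(e⁻)·F = 0.2881 × 96485 = 27800 C.
t = Q/I = 27800 / 27.70 A = 1004 s = 16.7 min.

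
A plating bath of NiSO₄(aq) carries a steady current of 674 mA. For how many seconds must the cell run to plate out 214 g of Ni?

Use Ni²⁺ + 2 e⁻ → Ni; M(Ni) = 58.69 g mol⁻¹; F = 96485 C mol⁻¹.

n(Ni) = m/M = 214 / 58.69 = 3.646 mol.
Each Ni atom requires 2 electrons, so n(e⁻) = 2 × 3.646 = 7.293 mol.
Q = n(e⁻)·F = 7.293 × 96485 = 703600 C.
t = Q/I = 703600 / 0.6740 A = 1044000 s.

1.04 × 10⁶ s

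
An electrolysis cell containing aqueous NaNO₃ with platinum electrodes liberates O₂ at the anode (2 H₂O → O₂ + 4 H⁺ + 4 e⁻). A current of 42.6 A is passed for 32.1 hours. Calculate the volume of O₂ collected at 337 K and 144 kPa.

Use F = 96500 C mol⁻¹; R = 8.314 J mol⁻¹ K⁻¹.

248 L

Q = I·t = 42.60 A × 115560 s = 4923000 C.
n(e⁻) = Q/F = 4923000 / 96500 = 51.01 mol.
4 electrons are transferred per O₂ molecule, so n(O₂) = 51.01 / 4 = 12.75 mol.
V = nRT/P = (12.75 × 8.314 × 337) / (144 × 10³ Pa) = 0.248 m³ = 248 L.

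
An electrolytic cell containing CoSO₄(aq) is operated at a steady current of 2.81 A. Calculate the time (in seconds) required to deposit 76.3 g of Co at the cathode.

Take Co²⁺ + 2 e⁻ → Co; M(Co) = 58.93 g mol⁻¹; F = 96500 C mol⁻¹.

88900 s

n(Co) = m/M = 76.3 / 58.93 = 1.295 mol.
Each Co atom requires 2 electrons, so n(e⁻) = 2 × 1.295 = 2.590 mol.
Q = n(e⁻)·F = 2.590 × 96500 = 249900 C.
t = Q/I = 249900 / 2.810 A = 88930 s.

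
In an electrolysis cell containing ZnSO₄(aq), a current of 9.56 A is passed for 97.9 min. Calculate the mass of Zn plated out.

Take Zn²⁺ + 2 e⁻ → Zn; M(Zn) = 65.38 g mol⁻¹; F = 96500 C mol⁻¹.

19.0 g

Q = I·t = 9.560 A × 5874.0 s = 56160 C.
n(e⁻) = Q/F = 56160 / 96500 = 0.5819 mol.
Zn²⁺ + 2 e⁻ → Zn, so n(Zn) = n(e⁻)/2 = 0.2910 mol.
m = n·M = 0.2910 × 65.38 = 19.0 g.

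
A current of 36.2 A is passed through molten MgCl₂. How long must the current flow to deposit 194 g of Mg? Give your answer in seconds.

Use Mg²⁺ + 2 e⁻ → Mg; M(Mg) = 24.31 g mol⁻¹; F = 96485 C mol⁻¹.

42500 s

n(Mg) = m/M = 194 / 24.31 = 7.980 mol.
Each Mg atom requires 2 electrons, so n(e⁻) = 2 × 7.980 = 15.96 mol.
Q = n(e⁻)·F = 15.96 × 96485 = 1540000 C.
t = Q/I = 1540000 / 36.20 A = 42540 s.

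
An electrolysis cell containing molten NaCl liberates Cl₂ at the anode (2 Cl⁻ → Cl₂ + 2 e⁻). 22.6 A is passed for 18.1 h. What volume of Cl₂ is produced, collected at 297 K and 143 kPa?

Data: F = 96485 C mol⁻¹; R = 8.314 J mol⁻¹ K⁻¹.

Q = I·t = 22.60 A × 65160 s = 1473000 C.
n(e⁻) = Q/F = 1473000 / 96485 = 15.26 mol.
2 electrons are transferred per Cl₂ molecule, so n(Cl₂) = 15.26 / 2 = 7.631 mol.
V = nRT/P = (7.631 × 8.314 × 297) / (143 × 10³ Pa) = 0.132 m³ = 132 L.

132 L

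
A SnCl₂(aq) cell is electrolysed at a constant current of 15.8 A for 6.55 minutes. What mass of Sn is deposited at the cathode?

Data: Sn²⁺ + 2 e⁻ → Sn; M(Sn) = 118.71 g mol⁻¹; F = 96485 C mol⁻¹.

Q = I·t = 15.80 A × 393.00 s = 6209 C.
n(e⁻) = Q/F = 6209 / 96485 = 0.06436 mol.
Sn²⁺ + 2 e⁻ → Sn, so n(Sn) = n(e⁻)/2 = 0.03218 mol.
m = n·M = 0.03218 × 118.71 = 3.82 g.

3.82 g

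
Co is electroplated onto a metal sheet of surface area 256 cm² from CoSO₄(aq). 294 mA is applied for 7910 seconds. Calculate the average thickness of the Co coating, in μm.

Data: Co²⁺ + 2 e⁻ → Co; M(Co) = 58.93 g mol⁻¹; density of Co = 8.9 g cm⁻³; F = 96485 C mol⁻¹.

Q = I·t = 0.2940 × 7910.0 = 2326 C; n(e⁻) = 0.02410 mol.
n(Co) = n(e⁻)/2 = 0.01205 mol, so m = 0.01205 × 58.93 = 0.7102 g.
Volume = m/ρ = 0.7102 / 8.9 = 0.07980 cm³.
Thickness = V/A = 0.07980 / 256 = 3.12 × 10⁻⁴ cm = 3.12 μm.

3.12 μm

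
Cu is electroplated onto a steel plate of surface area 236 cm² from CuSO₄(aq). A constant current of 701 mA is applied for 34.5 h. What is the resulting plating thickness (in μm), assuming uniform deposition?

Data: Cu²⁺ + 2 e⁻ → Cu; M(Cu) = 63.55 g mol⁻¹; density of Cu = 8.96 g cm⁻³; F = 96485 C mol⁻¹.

136 μm

Q = I·t = 0.7010 × 124200 = 87060 C; n(e⁻) = 0.9024 mol.
n(Cu) = n(e⁻)/2 = 0.4512 mol, so m = 0.4512 × 63.55 = 28.67 g.
Volume = m/ρ = 28.67 / 8.96 = 3.200 cm³.
Thickness = V/A = 3.200 / 236 = 0.0136 cm = 136 μm.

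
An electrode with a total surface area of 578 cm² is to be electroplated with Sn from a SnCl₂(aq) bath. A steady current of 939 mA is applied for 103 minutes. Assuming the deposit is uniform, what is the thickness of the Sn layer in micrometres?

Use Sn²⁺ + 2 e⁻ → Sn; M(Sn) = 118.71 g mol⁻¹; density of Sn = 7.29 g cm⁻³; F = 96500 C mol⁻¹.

Q = I·t = 0.9390 × 6180.0 = 5803 C; n(e⁻) = 0.06013 mol.
n(Sn) = n(e⁻)/2 = 0.03007 mol, so m = 0.03007 × 118.71 = 3.569 g.
Volume = m/ρ = 3.569 / 7.29 = 0.4896 cm³.
Thickness = V/A = 0.4896 / 578 = 8.47 × 10⁻⁴ cm = 8.47 μm.

8.47 μm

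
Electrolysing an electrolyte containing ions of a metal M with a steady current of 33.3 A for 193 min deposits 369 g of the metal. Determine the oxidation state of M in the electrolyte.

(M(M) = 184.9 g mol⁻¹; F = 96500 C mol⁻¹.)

Q = I·t = 33.30 A × 11580 s = 385600 C, so n(e⁻) = 385600/96500 = 3.996 mol.
n(M) deposited = 369 / 184.9 = 1.996 mol.
Electrons per atom = n(e⁻)/n(M) = 3.996 / 1.996 = 2.00 ≈ 2, so the ion is M²⁺.

+2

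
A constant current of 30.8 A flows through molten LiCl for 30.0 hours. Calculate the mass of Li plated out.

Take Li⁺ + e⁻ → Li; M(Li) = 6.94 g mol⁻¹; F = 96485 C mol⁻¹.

239 g

Q = I·t = 30.80 A × 108000 s = 3326000 C.
n(e⁻) = Q/F = 3326000 / 96485 = 34.48 mol.
Li⁺ + e⁻ → Li, so n(Li) = n(e⁻)/1 = 34.48 mol.
m = n·M = 34.48 × 6.94 = 239 g.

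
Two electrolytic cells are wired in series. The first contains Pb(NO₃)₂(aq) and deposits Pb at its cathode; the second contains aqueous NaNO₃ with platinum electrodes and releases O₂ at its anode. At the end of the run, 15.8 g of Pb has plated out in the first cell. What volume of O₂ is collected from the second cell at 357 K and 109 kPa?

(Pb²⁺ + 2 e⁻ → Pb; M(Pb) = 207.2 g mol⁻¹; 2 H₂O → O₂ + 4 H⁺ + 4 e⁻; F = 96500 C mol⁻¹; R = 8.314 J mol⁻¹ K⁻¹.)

n(Pb) = 15.8 / 207.2 = 0.07625 mol, so n(e⁻) = 2 × 0.07625 = 0.1525 mol.
The cells are in series, so the same 0.1525 mol of electrons passes through the second cell.
2 H₂O → O₂ + 4 H⁺ + 4 e⁻ — 4 mol e⁻ per mol O₂, so n(O₂) = 0.1525/4 = 0.03813 mol.
V = nRT/P = (0.03813 × 8.314 × 357) / (109 × 10³) = 0.00104 m³ = 1.04 L.

1.04 L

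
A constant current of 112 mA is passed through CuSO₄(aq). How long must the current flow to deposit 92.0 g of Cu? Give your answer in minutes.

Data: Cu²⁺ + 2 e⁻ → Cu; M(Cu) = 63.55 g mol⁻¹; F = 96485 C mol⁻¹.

41600 min

n(Cu) = m/M = 92.0 / 63.55 = 1.448 mol.
Each Cu atom requires 2 electrons, so n(e⁻) = 2 × 1.448 = 2.895 mol.
Q = n(e⁻)·F = 2.895 × 96485 = 279400 C.
t = Q/I = 279400 / 0.1120 A = 2494000 s = 41600 min.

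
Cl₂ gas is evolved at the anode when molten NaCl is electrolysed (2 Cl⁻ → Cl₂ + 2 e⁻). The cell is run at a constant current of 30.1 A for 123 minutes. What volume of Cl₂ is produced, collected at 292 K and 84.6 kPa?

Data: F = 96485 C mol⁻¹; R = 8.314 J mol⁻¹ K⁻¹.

33.0 L

Q = I·t = 30.10 A × 7380.0 s = 222100 C.
n(e⁻) = Q/F = 222100 / 96485 = 2.302 mol.
2 electrons are transferred per Cl₂ molecule, so n(Cl₂) = 2.302 / 2 = 1.151 mol.
V = nRT/P = (1.151 × 8.314 × 292) / (84.6 × 10³ Pa) = 0.0330 m³ = 33.0 L.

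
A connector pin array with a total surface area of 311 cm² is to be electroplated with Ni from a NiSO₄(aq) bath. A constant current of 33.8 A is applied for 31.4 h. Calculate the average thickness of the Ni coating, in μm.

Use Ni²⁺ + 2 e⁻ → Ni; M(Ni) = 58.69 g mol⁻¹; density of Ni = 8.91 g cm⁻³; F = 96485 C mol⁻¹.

Q = I·t = 33.80 × 113040 = 3821000 C; n(e⁻) = 39.60 mol.
n(Ni) = n(e⁻)/2 = 19.80 mol, so m = 19.80 × 58.69 = 1162 g.
Volume = m/ρ = 1162 / 8.91 = 130.4 cm³.
Thickness = V/A = 130.4 / 311 = 0.419 cm = 4190 μm.

4190 μm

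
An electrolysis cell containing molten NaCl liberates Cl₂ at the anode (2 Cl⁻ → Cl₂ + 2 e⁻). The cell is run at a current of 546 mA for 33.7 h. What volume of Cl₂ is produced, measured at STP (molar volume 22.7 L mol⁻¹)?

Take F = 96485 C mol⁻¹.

Q = I·t = 0.5460 A × 121320 s = 66240 C.
n(e⁻) = Q/F = 66240 / 96485 = 0.6865 mol.
2 electrons are transferred per Cl₂ molecule, so n(Cl₂) = 0.6865 / 2 = 0.3433 mol.
V = n × V_m = 0.3433 × 22.7 = 7.79 L.

7.79 L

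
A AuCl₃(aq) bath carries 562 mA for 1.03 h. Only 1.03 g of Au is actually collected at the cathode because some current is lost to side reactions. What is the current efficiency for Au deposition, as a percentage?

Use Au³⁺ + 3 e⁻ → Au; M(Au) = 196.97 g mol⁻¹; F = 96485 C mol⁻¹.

72.6 %

Q = I·t = 0.5620 × 3708.0 = 2084 C; n(e⁻) = 2084/96485 = 0.02160 mol.
Theoretical n(Au) = n(e⁻)/3 = 0.007199 mol, i.e. m_theo = 0.007199 × 196.97 = 1.418 g.
Efficiency = m_actual / m_theo = 1.03 / 1.418 = 72.6 %.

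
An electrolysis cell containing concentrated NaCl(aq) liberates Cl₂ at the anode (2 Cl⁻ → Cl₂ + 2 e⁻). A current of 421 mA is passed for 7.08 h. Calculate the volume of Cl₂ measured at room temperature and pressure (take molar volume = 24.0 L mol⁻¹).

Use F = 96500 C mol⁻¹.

Q = I·t = 0.4210 A × 25488 s = 10730 C.
n(e⁻) = Q/F = 10730 / 96500 = 0.1112 mol.
2 electrons are transferred per Cl₂ molecule, so n(Cl₂) = 0.1112 / 2 = 0.05560 mol.
V = n × V_m = 0.05560 × 24.0 = 1.33 L.

1.33 L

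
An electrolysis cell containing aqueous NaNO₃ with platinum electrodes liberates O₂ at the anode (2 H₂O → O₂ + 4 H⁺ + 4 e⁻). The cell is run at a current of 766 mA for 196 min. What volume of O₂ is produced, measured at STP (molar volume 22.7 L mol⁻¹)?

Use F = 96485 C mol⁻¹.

Q = I·t = 0.7660 A × 11760 s = 9008 C.
n(e⁻) = Q/F = 9008 / 96485 = 0.09336 mol.
4 electrons are transferred per O₂ molecule, so n(O₂) = 0.09336 / 4 = 0.02334 mol.
V = n × V_m = 0.02334 × 22.7 = 0.530 L.

0.530 L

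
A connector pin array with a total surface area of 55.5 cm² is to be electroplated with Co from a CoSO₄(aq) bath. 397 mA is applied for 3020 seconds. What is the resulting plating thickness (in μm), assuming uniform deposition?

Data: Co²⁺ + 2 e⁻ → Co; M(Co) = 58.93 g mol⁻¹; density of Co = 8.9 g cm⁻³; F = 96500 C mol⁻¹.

7.41 μm

Q = I·t = 0.3970 × 3020.0 = 1199 C; n(e⁻) = 0.01242 mol.
n(Co) = n(e⁻)/2 = 0.006212 mol, so m = 0.006212 × 58.93 = 0.3661 g.
Volume = m/ρ = 0.3661 / 8.9 = 0.04113 cm³.
Thickness = V/A = 0.04113 / 55.5 = 7.41 × 10⁻⁴ cm = 7.41 μm.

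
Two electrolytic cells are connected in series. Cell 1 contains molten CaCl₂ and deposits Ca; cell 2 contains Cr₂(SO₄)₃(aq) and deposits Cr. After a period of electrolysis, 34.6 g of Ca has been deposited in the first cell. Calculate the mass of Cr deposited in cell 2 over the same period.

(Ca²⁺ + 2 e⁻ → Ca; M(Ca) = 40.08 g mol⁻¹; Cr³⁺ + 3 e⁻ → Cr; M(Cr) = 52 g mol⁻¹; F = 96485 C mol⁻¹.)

29.9 g

n(Ca) = 34.6 / 40.08 = 0.8633 mol.
Since Ca²⁺ + 2 e⁻ → Ca, n(e⁻) passed = 2 × 0.8633 = 1.727 mol.
Cells in series carry the same charge, so the same 1.727 mol of electrons passes through cell 2.
Cr³⁺ + 3 e⁻ → Cr, so n(Cr) = 1.727 / 3 = 0.5755 mol.
m(Cr) = 0.5755 × 52 = 29.9 g.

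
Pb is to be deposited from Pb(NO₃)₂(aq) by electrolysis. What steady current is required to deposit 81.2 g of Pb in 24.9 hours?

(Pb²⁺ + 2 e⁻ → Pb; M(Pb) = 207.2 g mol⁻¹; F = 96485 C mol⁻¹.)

0.844 A

n(Pb) = 81.2 / 207.2 = 0.3919 mol.
n(e⁻) = 2 × 0.3919 = 0.7838 mol.
Q = n(e⁻)·F = 0.7838 × 96485 = 75620 C.
I = Q/t = 75620 / 89640 s = 0.844 A.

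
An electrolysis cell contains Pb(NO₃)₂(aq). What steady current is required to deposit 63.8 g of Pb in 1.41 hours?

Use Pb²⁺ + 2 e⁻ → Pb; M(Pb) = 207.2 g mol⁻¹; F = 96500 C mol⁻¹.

11.7 A

n(Pb) = 63.8 / 207.2 = 0.3079 mol.
n(e⁻) = 2 × 0.3079 = 0.6158 mol.
Q = n(e⁻)·F = 0.6158 × 96500 = 59430 C.
I = Q/t = 59430 / 5076.0 s = 11.7 A.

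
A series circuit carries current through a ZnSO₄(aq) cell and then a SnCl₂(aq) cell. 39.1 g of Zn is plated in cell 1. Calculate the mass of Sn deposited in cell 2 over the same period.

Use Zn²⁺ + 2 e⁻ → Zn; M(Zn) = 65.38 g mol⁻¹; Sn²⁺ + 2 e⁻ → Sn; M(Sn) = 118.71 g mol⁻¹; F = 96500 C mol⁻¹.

n(Zn) = 39.1 / 65.38 = 0.5980 mol.
Since Zn²⁺ + 2 e⁻ → Zn, n(e⁻) passed = 2 × 0.5980 = 1.196 mol.
Cells in series carry the same charge, so the same 1.196 mol of electrons passes through cell 2.
Sn²⁺ + 2 e⁻ → Sn, so n(Sn) = 1.196 / 2 = 0.5980 mol.
m(Sn) = 0.5980 × 118.71 = 71.0 g.

71.0 g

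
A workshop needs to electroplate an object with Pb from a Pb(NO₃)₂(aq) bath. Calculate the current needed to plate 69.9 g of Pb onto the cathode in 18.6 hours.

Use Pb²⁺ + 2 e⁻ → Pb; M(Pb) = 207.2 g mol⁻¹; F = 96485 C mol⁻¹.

n(Pb) = 69.9 / 207.2 = 0.3374 mol.
n(e⁻) = 2 × 0.3374 = 0.6747 mol.
Q = n(e⁻)·F = 0.6747 × 96485 = 65100 C.
I = Q/t = 65100 / 66960 s = 0.972 A.

0.972 A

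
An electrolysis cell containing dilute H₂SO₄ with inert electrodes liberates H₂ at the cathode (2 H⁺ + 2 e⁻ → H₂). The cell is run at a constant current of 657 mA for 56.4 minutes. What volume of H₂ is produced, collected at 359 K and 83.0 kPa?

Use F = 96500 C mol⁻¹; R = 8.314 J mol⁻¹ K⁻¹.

Q = I·t = 0.6570 A × 3384.0 s = 2223 C.
n(e⁻) = Q/F = 2223 / 96500 = 0.02304 mol.
2 electrons are transferred per H₂ molecule, so n(H₂) = 0.02304 / 2 = 0.01152 mol.
V = nRT/P = (0.01152 × 8.314 × 359) / (83.0 × 10³ Pa) = 4.14 × 10⁻⁴ m³ = 0.414 L.

0.414 L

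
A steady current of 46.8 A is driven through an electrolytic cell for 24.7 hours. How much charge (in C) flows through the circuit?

Q = I·t = 46.80 A × 88920 s = 4.16 × 10⁶ C.

4.16 × 10⁶ C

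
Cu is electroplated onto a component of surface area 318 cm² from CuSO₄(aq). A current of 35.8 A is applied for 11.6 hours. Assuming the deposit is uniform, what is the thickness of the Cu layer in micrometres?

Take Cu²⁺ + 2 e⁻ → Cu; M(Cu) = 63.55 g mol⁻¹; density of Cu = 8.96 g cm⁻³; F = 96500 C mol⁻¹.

Q = I·t = 35.80 × 41760 = 1495000 C; n(e⁻) = 15.49 mol.
n(Cu) = n(e⁻)/2 = 7.746 mol, so m = 7.746 × 63.55 = 492.3 g.
Volume = m/ρ = 492.3 / 8.96 = 54.94 cm³.
Thickness = V/A = 54.94 / 318 = 0.173 cm = 1730 μm.

1730 μm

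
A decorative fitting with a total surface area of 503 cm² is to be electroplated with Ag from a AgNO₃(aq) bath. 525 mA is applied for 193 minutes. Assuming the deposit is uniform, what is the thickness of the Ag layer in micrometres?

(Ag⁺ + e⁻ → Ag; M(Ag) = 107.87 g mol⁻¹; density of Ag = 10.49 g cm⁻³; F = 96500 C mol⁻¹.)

12.9 μm

Q = I·t = 0.5250 × 11580 = 6080 C; n(e⁻) = 0.06300 mol.
n(Ag) = n(e⁻)/1 = 0.06300 mol, so m = 0.06300 × 107.87 = 6.796 g.
Volume = m/ρ = 6.796 / 10.49 = 0.6478 cm³.
Thickness = V/A = 0.6478 / 503 = 0.00129 cm = 12.9 μm.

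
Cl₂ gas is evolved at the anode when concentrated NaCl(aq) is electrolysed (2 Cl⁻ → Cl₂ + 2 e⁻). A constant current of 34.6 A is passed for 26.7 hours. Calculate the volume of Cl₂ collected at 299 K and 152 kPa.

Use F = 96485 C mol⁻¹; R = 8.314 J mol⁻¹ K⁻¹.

282 L

Q = I·t = 34.60 A × 96120 s = 3326000 C.
n(e⁻) = Q/F = 3326000 / 96485 = 34.47 mol.
2 electrons are transferred per Cl₂ molecule, so n(Cl₂) = 34.47 / 2 = 17.23 mol.
V = nRT/P = (17.23 × 8.314 × 299) / (152 × 10³ Pa) = 0.282 m³ = 282 L.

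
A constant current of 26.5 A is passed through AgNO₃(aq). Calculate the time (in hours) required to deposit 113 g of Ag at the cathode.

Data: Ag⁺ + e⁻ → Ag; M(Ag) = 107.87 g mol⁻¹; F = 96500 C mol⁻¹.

n(Ag) = m/M = 113 / 107.87 = 1.048 mol.
Each Ag atom requires 1 electron, so n(e⁻) = 1 × 1.048 = 1.048 mol.
Q = n(e⁻)·F = 1.048 × 96500 = 101100 C.
t = Q/I = 101100 / 26.50 A = 3815 s = 1.06 h.

1.06 h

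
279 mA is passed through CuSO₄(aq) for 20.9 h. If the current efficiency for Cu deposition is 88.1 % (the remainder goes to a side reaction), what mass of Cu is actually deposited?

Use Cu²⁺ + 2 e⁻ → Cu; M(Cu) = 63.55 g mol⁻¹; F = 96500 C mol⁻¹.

6.09 g

Q = I·t = 0.2790 × 75240 = 20990 C.
n(e⁻) = 20990/96500 = 0.2175 mol; theoretically n(Cu) = 0.2175/2 = 0.1088 mol, m_theo = 6.912 g.
At 88.1 % efficiency, m_actual = 0.881 × 6.912 = 6.09 g.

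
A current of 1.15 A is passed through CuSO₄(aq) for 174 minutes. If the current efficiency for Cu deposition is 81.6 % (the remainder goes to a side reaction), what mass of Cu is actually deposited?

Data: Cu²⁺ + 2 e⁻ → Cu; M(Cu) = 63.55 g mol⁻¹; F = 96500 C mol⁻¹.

3.23 g

Q = I·t = 1.150 × 10440 = 12010 C.
n(e⁻) = 12010/96500 = 0.1244 mol; theoretically n(Cu) = 0.1244/2 = 0.06221 mol, m_theo = 3.953 g.
At 81.6 % efficiency, m_actual = 0.816 × 3.953 = 3.23 g.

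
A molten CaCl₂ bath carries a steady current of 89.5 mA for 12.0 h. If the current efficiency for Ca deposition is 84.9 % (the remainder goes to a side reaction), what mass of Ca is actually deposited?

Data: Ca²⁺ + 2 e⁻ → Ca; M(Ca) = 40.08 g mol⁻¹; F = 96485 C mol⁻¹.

Q = I·t = 0.08950 × 43200 = 3866 C.
n(e⁻) = 3866/96485 = 0.04007 mol; theoretically n(Ca) = 0.04007/2 = 0.02004 mol, m_theo = 0.8031 g.
At 84.9 % efficiency, m_actual = 0.849 × 0.8031 = 0.682 g.

0.682 g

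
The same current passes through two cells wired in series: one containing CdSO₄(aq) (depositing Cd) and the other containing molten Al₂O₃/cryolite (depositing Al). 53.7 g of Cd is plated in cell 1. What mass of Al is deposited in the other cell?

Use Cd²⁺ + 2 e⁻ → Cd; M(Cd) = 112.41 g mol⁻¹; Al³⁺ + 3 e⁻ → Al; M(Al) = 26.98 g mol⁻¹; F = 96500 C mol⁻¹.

n(Cd) = 53.7 / 112.41 = 0.4777 mol.
Since Cd²⁺ + 2 e⁻ → Cd, n(e⁻) passed = 2 × 0.4777 = 0.9554 mol.
Cells in series carry the same charge, so the same 0.9554 mol of electrons passes through cell 2.
Al³⁺ + 3 e⁻ → Al, so n(Al) = 0.9554 / 3 = 0.3185 mol.
m(Al) = 0.3185 × 26.98 = 8.59 g.

8.59 g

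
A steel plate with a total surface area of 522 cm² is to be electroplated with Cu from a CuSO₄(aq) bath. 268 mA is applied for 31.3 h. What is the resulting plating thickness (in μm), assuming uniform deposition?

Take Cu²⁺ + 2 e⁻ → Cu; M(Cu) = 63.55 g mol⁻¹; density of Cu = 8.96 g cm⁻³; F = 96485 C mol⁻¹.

21.3 μm

Q = I·t = 0.2680 × 112680 = 30200 C; n(e⁻) = 0.3130 mol.
n(Cu) = n(e⁻)/2 = 0.1565 mol, so m = 0.1565 × 63.55 = 9.945 g.
Volume = m/ρ = 9.945 / 8.96 = 1.110 cm³.
Thickness = V/A = 1.110 / 522 = 0.00213 cm = 21.3 μm.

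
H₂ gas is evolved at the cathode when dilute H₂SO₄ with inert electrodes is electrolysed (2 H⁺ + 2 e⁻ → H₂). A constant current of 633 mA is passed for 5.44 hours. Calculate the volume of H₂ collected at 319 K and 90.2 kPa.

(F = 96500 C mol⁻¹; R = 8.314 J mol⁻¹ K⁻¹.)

Q = I·t = 0.6330 A × 19584 s = 12400 C.
n(e⁻) = Q/F = 12400 / 96500 = 0.1285 mol.
2 electrons are transferred per H₂ molecule, so n(H₂) = 0.1285 / 2 = 0.06423 mol.
V = nRT/P = (0.06423 × 8.314 × 319) / (90.2 × 10³ Pa) = 0.00189 m³ = 1.89 L.

1.89 L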